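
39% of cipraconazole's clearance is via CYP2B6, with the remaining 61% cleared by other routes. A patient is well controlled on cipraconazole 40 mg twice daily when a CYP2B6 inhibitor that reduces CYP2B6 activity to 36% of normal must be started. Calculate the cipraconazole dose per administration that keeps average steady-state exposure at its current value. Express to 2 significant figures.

30 mg

The CYP2B6 pathway (39% of clearance) drops to 0.36× activity: 0.39 × 0.36 = 0.1404.
Non-CYP routes (61%) are unchanged.
CL_new/CL_old = 0.1404 + 0.61 = 0.7504.
Css,avg = (dose rate)/CL, so holding Css fixed requires dose ∝ CL: 40 × 0.7504 = 30 mg.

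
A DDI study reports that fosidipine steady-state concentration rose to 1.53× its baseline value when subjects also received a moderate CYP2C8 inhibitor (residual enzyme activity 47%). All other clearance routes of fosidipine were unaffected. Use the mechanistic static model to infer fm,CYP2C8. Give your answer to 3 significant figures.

0.654

Call the CYP2C8 fraction fm. After the interaction, CL_new/CL_old = fm × 0.47 + (1 − fm).
Steady-state concentration ratio = 1 / (new CL fraction), so new CL fraction = 1 / 1.53 = 0.6536.
fm × 0.47 + 1 − fm = 0.6536  ⇒  fm × (0.47 − 1) = −0.3464  ⇒  fm = 0.654.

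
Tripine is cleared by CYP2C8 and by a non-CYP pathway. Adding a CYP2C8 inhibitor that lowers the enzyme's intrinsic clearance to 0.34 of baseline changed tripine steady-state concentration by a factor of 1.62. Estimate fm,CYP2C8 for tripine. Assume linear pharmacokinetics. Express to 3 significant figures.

0.580

Call the CYP2C8 fraction fm. After the interaction, CL_new/CL_old = fm × 0.34 + (1 − fm).
Steady-state concentration ratio = 1 / (new CL fraction), so new CL fraction = 1 / 1.62 = 0.6173.
fm × 0.34 + 1 − fm = 0.6173  ⇒  fm × (0.34 − 1) = −0.3827  ⇒  fm = 0.580.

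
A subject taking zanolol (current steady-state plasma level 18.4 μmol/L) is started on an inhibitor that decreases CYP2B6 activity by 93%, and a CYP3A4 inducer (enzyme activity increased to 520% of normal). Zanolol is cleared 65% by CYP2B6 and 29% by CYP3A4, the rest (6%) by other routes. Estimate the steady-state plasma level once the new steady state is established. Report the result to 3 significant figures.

11.4 μmol/L

CYP2B6: 0.65 × 0.07 = 0.0455
CYP3A4: 0.29 × 5.2 = 1.508
Other: 0.06 (unchanged)
CL_new/CL_old = 0.0455 + 1.508 + 0.06 = 1.6135.
New steady-state plasma level = 18.4 / 1.6135 = 11.4 μmol/L (concentration scales inversely with clearance).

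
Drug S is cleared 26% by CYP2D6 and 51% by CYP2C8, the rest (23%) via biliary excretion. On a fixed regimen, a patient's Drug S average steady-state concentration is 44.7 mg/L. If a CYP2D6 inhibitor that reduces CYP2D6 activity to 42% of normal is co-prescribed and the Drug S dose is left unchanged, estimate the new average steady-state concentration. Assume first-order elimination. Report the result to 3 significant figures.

The CYP2D6 pathway (26% of clearance) falls to 0.42× activity: 0.26 × 0.42 = 0.1092.
CYP2C8 (51%) and the residual 23% are unaffected.
CL_new/CL_old = 0.1092 + 0.51 + 0.23 = 0.8492.
With dosing unchanged, average steady-state concentration scales as 1/CL: 44.7 / 0.8492 = 52.6 mg/L.

52.6 mg/L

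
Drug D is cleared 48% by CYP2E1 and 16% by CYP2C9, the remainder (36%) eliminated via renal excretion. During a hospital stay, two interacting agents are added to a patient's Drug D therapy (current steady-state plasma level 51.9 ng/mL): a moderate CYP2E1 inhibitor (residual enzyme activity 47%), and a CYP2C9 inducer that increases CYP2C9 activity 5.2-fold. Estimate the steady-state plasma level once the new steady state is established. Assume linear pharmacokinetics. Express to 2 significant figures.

The CYP2E1 pathway (48% of clearance) drops to 0.47× activity: 0.48 × 0.47 = 0.2256.
The CYP2C9 pathway (16% of clearance) increases to 5.2× activity: 0.16 × 5.2 = 0.832.
The remaining 36% of clearance is unaffected.
Relative clearance = 0.2256 + 0.832 + 0.36 = 1.4176.
Dividing the baseline by the relative clearance: 51.9 / 1.4176 = 37 ng/mL.

37 ng/mL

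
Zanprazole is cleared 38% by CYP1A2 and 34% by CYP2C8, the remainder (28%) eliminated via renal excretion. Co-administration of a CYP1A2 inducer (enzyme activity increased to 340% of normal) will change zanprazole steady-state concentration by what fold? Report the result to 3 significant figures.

The CYP1A2 pathway (38% of clearance) increases to 3.4× activity: 0.38 × 3.4 = 1.292.
CYP2C8 (34%) and the residual 28% are unaffected.
CL_new/CL_old = 1.292 + 0.34 + 0.28 = 1.912.
Since steady-state concentration ∝ 1/CL, the ratio is 1 / 1.912 = 0.523.

0.523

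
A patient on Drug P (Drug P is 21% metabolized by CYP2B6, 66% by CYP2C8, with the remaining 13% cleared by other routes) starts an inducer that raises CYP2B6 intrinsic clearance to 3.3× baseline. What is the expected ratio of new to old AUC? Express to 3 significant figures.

The CYP2B6 pathway (21% of clearance) increases to 3.3× activity: 0.21 × 3.3 = 0.693.
CYP2C8 (66%) and the residual 13% are unaffected.
Relative clearance = 0.693 + 0.66 + 0.13 = 1.483.
Since AUC ∝ 1/CL, the ratio is 1 / 1.483 = 0.674.

0.674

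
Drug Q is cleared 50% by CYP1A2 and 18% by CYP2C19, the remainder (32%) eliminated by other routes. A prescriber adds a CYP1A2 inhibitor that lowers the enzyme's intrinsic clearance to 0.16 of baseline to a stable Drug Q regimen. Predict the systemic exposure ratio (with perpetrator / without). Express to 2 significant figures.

CYP1A2: 0.5 × 0.16 = 0.08
CYP2C19: 0.18 (unchanged)
Other: 0.32 (unchanged)
CL_new/CL_old = 0.08 + 0.18 + 0.32 = 0.58.
Systemic exposure ratio = CL_old/CL_new = 1 / 0.58 = 1.7.

1.7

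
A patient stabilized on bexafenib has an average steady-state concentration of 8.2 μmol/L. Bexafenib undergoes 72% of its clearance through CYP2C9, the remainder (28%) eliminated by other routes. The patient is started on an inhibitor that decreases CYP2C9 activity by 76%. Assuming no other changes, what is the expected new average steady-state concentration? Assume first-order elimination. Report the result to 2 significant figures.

The CYP2C9 pathway (72% of clearance) is reduced to 0.24× activity: 0.72 × 0.24 = 0.1728.
The remaining 28% of clearance is unaffected.
Relative clearance = 0.1728 + 0.28 = 0.4528.
New average steady-state concentration = baseline ÷ relative clearance = 8.2 / 0.4528 = 18 μmol/L.

18 μmol/L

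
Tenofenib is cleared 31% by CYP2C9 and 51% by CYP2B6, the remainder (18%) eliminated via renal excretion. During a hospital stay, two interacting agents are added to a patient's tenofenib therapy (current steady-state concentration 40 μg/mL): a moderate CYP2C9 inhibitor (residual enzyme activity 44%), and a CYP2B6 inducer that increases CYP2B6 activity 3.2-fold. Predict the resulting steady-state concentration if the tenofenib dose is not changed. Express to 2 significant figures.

21 μg/mL

The CYP2C9 pathway (31% of clearance) is reduced to 0.44× activity: 0.31 × 0.44 = 0.1364.
The CYP2B6 pathway (51% of clearance) is boosted to 3.2× activity: 0.51 × 3.2 = 1.632.
The remaining 18% of clearance is unaffected.
CL_new/CL_old = 0.1364 + 1.632 + 0.18 = 1.9484.
New steady-state concentration = 40 / 1.9484 = 21 μg/mL (concentration scales inversely with clearance).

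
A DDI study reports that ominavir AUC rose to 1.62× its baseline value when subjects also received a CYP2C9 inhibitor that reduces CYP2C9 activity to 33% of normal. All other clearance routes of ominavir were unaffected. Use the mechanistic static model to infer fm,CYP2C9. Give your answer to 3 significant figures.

Let x = fm,CYP2C9. Because AUC ∝ 1/CL, relative clearance fell to 1/1.62 = 0.6173.
Setting x·0.33 + (1 − x) = 0.6173 and solving: x = (0.6173 − 1)/(0.33 − 1) = 0.571.

0.571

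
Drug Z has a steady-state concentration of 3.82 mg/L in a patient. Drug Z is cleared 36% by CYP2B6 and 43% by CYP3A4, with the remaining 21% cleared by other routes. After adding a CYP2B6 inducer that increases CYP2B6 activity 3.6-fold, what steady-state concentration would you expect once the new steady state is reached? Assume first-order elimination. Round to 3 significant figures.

The CYP2B6 pathway (36% of clearance) rises to 3.6× activity: 0.36 × 3.6 = 1.296.
CYP3A4 (43%) and the residual 21% are unaffected.
New clearance relative to baseline: 1.296 + 0.43 + 0.21 = 1.936.
With dosing unchanged, steady-state concentration scales as 1/CL: 3.82 / 1.936 = 1.97 mg/L.

1.97 mg/L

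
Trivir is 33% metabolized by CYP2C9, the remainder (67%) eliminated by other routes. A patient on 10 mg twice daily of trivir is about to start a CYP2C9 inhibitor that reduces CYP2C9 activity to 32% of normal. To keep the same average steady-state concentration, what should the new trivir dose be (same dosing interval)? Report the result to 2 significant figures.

7.8 mg

The CYP2C9 pathway (33% of clearance) falls to 0.32× activity: 0.33 × 0.32 = 0.1056.
Non-CYP routes (67%) are unchanged.
New clearance relative to baseline: 0.1056 + 0.67 = 0.7756.
To maintain the same steady-state level, dose must scale with clearance: new dose = 10 × 0.7756 = 7.8 mg.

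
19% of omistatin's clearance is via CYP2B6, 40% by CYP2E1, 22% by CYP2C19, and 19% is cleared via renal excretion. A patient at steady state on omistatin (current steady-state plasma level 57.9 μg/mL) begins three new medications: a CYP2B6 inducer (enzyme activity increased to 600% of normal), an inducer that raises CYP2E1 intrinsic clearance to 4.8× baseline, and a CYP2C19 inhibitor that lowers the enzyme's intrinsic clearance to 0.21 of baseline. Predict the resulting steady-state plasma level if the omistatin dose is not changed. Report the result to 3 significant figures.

17.6 μg/mL

The CYP2B6 pathway (19% of clearance) increases to 6× activity: 0.19 × 6 = 1.14.
The CYP2E1 pathway (40% of clearance) increases to 4.8× activity: 0.4 × 4.8 = 1.92.
The CYP2C19 pathway (22% of clearance) drops to 0.21× activity: 0.22 × 0.21 = 0.0462.
Non-CYP routes (19%) are unchanged.
Relative clearance = 1.14 + 1.92 + 0.0462 + 0.19 = 3.2962.
New steady-state plasma level = 57.9 / 3.2962 = 17.6 μg/mL (concentration scales inversely with clearance).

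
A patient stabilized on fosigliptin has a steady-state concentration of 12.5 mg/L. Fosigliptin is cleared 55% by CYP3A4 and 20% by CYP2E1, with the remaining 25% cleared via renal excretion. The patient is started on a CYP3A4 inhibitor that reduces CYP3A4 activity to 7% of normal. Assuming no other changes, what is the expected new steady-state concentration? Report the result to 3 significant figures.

The CYP3A4 pathway (55% of clearance) drops to 0.07× activity: 0.55 × 0.07 = 0.0385.
CYP2E1 (20%) and the residual 25% are unaffected.
New clearance relative to baseline: 0.0385 + 0.2 + 0.25 = 0.4885.
Steady-state concentration ∝ 1/CL, so new value = 12.5 / 0.4885 = 25.6 mg/L.

25.6 mg/L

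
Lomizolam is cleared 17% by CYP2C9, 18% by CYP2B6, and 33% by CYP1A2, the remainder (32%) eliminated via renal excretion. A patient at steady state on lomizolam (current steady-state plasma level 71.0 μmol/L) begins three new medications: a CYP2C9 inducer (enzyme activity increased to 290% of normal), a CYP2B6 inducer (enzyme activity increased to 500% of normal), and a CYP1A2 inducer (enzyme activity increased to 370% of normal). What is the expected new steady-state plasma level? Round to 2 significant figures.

The CYP2C9 pathway (17% of clearance) is boosted to 2.9× activity: 0.17 × 2.9 = 0.493.
The CYP2B6 pathway (18% of clearance) increases to 5× activity: 0.18 × 5 = 0.9.
The CYP1A2 pathway (33% of clearance) increases to 3.7× activity: 0.33 × 3.7 = 1.221.
The remaining 32% of clearance is unaffected.
Relative clearance = 0.493 + 0.9 + 1.221 + 0.32 = 2.934.
Dividing the baseline by the relative clearance: 71.0 / 2.934 = 24 μmol/L.

24 μmol/L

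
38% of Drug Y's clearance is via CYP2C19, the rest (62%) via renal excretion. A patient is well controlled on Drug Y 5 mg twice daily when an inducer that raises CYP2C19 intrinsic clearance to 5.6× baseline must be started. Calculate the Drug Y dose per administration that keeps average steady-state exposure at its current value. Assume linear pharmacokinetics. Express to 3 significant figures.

The CYP2C19 pathway (38% of clearance) rises to 5.6× activity: 0.38 × 5.6 = 2.128.
Non-CYP routes (62%) are unchanged.
New clearance relative to baseline: 2.128 + 0.62 = 2.748.
Css,avg = (dose rate)/CL, so holding Css fixed requires dose ∝ CL: 5 × 2.748 = 13.7 mg.

13.7 mg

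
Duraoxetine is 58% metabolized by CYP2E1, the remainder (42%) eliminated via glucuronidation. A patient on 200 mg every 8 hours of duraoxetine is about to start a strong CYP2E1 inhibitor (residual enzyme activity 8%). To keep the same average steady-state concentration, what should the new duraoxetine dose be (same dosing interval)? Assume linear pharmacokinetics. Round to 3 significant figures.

The CYP2E1 pathway (58% of clearance) falls to 0.08× activity: 0.58 × 0.08 = 0.0464.
Non-CYP routes (42%) are unchanged.
New clearance relative to baseline: 0.0464 + 0.42 = 0.4664.
Css,avg = (dose rate)/CL, so holding Css fixed requires dose ∝ CL: 200 × 0.4664 = 93.3 mg.

93.3 mg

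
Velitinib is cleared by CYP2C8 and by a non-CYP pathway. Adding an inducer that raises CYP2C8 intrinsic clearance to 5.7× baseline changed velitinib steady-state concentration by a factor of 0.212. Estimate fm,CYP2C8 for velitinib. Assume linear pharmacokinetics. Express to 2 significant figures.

Let x = fm,CYP2C8. Because steady-state concentration ∝ 1/CL, relative clearance rose to 1/0.212 = 4.717.
Setting x·5.7 + (1 − x) = 4.717 and solving: x = (4.717 − 1)/(5.7 − 1) = 0.79.

0.79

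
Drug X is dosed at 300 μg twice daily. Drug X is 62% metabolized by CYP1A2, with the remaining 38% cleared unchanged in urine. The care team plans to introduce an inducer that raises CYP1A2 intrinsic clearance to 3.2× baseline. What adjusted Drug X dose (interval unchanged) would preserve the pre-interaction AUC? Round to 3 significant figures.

709 μg

The CYP1A2 pathway (62% of clearance) increases to 3.2× activity: 0.62 × 3.2 = 1.984.
Non-CYP routes (38%) are unchanged.
Relative clearance = 1.984 + 0.38 = 2.364.
Css,avg = (dose rate)/CL, so holding Css fixed requires dose ∝ CL: 300 × 2.364 = 709 μg.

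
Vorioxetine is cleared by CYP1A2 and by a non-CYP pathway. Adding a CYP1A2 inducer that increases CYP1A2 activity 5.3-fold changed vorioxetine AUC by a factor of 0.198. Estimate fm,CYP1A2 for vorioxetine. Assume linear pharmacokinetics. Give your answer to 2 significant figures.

0.94

Call the CYP1A2 fraction fm. After the interaction, CL_new/CL_old = fm × 5.3 + (1 − fm).
AUC ratio = 1 / (new CL fraction), so new CL fraction = 1 / 0.198 = 5.051.
fm × 5.3 + 1 − fm = 5.051  ⇒  fm × (5.3 − 1) = 4.051  ⇒  fm = 0.94.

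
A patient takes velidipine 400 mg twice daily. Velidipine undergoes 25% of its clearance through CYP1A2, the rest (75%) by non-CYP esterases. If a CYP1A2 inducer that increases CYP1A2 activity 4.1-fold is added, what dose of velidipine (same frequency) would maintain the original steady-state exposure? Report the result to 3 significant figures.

710 mg

The CYP1A2 pathway (25% of clearance) rises to 4.1× activity: 0.25 × 4.1 = 1.025.
Non-CYP routes (75%) are unchanged.
New clearance relative to baseline: 1.025 + 0.75 = 1.775.
Css,avg = (dose rate)/CL, so holding Css fixed requires dose ∝ CL: 400 × 1.775 = 710 mg.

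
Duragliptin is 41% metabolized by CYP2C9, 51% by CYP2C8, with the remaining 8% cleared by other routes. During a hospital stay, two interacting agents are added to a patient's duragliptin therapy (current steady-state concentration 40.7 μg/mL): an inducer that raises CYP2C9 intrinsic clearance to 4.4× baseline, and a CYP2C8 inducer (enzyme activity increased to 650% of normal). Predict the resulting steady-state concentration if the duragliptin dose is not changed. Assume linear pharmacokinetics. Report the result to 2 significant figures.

7.8 μg/mL

The CYP2C9 pathway (41% of clearance) is boosted to 4.4× activity: 0.41 × 4.4 = 1.804.
The CYP2C8 pathway (51% of clearance) rises to 6.5× activity: 0.51 × 6.5 = 3.315.
The remaining 8% of clearance is unaffected.
CL_new/CL_old = 1.804 + 3.315 + 0.08 = 5.199.
Steady-state concentration ∝ 1/CL: new value = 40.7 / 5.199 = 7.8 μg/mL.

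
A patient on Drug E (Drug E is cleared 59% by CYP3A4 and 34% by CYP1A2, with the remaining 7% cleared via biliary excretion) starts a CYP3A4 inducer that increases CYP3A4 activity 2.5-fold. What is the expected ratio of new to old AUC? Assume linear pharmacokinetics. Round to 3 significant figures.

The CYP3A4 pathway (59% of clearance) increases to 2.5× activity: 0.59 × 2.5 = 1.475.
CYP1A2 (34%) and the residual 7% are unaffected.
New clearance relative to baseline: 1.475 + 0.34 + 0.07 = 1.885.
Since AUC ∝ 1/CL, the ratio is 1 / 1.885 = 0.531.

0.531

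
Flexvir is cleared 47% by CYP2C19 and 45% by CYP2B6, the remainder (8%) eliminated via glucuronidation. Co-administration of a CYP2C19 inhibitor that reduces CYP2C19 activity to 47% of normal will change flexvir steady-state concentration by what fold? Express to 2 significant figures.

1.3

CYP2C19: 0.47 × 0.47 = 0.2209
CYP2B6: 0.45 (unchanged)
Other: 0.08 (unchanged)
New clearance relative to baseline: 0.2209 + 0.45 + 0.08 = 0.7509.
Steady-state concentration is inversely proportional to clearance, so the fold-change is 1 / 0.7509 = 1.3.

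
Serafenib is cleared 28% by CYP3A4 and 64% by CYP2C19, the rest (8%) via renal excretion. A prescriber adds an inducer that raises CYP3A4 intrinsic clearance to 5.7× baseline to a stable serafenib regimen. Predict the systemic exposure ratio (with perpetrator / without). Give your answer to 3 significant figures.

CYP3A4: 0.28 × 5.7 = 1.596
CYP2C19: 0.64 (unchanged)
Other: 0.08 (unchanged)
New clearance relative to baseline: 1.596 + 0.64 + 0.08 = 2.316.
Systemic exposure ratio = CL_old/CL_new = 1 / 2.316 = 0.432.

0.432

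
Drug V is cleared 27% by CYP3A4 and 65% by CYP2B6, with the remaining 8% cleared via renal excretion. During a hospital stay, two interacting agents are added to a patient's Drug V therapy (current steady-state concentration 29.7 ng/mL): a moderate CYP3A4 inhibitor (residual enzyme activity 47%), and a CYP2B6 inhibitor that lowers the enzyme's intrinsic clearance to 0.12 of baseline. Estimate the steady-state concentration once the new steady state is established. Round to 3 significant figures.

The CYP3A4 pathway (27% of clearance) falls to 0.47× activity: 0.27 × 0.47 = 0.1269.
The CYP2B6 pathway (65% of clearance) falls to 0.12× activity: 0.65 × 0.12 = 0.078.
The remaining 8% of clearance is unaffected.
Relative clearance = 0.1269 + 0.078 + 0.08 = 0.2849.
New steady-state concentration = 29.7 / 0.2849 = 104 ng/mL (concentration scales inversely with clearance).

104 ng/mL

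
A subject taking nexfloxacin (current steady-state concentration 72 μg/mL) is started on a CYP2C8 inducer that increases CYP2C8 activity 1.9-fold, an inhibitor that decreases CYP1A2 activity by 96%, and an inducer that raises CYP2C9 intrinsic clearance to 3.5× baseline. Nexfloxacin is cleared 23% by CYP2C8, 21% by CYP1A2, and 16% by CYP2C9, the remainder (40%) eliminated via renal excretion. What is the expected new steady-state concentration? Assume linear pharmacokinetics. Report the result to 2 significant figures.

The CYP2C8 pathway (23% of clearance) increases to 1.9× activity: 0.23 × 1.9 = 0.437.
The CYP1A2 pathway (21% of clearance) drops to 0.04× activity: 0.21 × 0.04 = 0.0084.
The CYP2C9 pathway (16% of clearance) is boosted to 3.5× activity: 0.16 × 3.5 = 0.56.
The remaining 40% of clearance is unaffected.
Relative clearance = 0.437 + 0.0084 + 0.56 + 0.4 = 1.4054.
New steady-state concentration = 72 / 1.4054 = 51 μg/mL (concentration scales inversely with clearance).

51 μg/mL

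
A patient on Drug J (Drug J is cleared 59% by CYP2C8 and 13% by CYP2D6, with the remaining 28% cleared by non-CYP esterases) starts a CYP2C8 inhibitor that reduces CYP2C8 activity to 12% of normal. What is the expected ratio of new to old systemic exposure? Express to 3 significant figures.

CYP2C8: 0.59 × 0.12 = 0.0708
CYP2D6: 0.13 (unchanged)
Other: 0.28 (unchanged)
Relative clearance = 0.0708 + 0.13 + 0.28 = 0.4808.
Systemic exposure ratio = CL_old/CL_new = 1 / 0.4808 = 2.08.

2.08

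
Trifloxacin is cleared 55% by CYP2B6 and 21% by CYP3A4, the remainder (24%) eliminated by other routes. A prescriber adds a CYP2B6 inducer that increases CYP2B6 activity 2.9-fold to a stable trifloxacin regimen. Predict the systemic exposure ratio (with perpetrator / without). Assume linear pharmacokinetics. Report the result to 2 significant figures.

The CYP2B6 pathway (55% of clearance) is boosted to 2.9× activity: 0.55 × 2.9 = 1.595.
CYP3A4 (21%) and the residual 24% are unaffected.
CL_new/CL_old = 1.595 + 0.21 + 0.24 = 2.045.
Systemic exposure ratio = CL_old/CL_new = 1 / 2.045 = 0.49.

0.49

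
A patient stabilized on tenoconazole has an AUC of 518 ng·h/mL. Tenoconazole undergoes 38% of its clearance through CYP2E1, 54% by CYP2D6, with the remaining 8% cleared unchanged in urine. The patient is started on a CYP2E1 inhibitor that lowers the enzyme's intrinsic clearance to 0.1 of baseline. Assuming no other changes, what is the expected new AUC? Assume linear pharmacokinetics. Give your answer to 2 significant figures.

7.9 × 10² ng·h/mL

The CYP2E1 pathway (38% of clearance) drops to 0.1× activity: 0.38 × 0.1 = 0.038.
CYP2D6 (54%) and the residual 8% are unaffected.
Relative clearance = 0.038 + 0.54 + 0.08 = 0.658.
AUC ∝ 1/CL, so new value = 518 / 0.658 = 7.9 × 10² ng·h/mL.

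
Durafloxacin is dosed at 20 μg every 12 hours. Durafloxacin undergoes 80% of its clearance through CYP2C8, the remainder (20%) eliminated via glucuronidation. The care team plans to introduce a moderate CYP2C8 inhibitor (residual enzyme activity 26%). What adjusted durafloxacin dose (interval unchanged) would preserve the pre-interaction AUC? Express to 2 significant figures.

The CYP2C8 pathway (80% of clearance) falls to 0.26× activity: 0.8 × 0.26 = 0.208.
The remaining 20% of clearance is unaffected.
Relative clearance = 0.208 + 0.2 = 0.408.
Css,avg = (dose rate)/CL, so holding Css fixed requires dose ∝ CL: 20 × 0.408 = 8.2 μg.

8.2 μg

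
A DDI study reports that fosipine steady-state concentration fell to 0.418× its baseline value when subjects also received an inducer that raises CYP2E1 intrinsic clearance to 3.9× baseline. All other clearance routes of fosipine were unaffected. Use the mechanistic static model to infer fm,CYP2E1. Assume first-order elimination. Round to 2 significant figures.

Call the CYP2E1 fraction fm. After the interaction, CL_new/CL_old = fm × 3.9 + (1 − fm).
Steady-state concentration ratio = 1 / (new CL fraction), so new CL fraction = 1 / 0.418 = 2.392.
fm × 3.9 + 1 − fm = 2.392  ⇒  fm × (3.9 − 1) = 1.392  ⇒  fm = 0.48.

0.48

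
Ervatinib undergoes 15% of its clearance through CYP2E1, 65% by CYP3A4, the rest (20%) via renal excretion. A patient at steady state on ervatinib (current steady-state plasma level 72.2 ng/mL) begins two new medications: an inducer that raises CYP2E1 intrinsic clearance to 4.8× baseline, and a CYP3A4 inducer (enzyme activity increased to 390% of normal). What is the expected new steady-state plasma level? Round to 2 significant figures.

The CYP2E1 pathway (15% of clearance) increases to 4.8× activity: 0.15 × 4.8 = 0.72.
The CYP3A4 pathway (65% of clearance) increases to 3.9× activity: 0.65 × 3.9 = 2.535.
Non-CYP routes (20%) are unchanged.
Relative clearance = 0.72 + 2.535 + 0.2 = 3.455.
Dividing the baseline by the relative clearance: 72.2 / 3.455 = 21 ng/mL.

21 ng/mL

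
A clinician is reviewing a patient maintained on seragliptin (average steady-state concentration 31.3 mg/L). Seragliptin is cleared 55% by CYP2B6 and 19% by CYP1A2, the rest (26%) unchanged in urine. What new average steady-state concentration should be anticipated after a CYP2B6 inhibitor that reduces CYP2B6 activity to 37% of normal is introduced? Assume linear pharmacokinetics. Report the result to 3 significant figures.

The CYP2B6 pathway (55% of clearance) is reduced to 0.37× activity: 0.55 × 0.37 = 0.2035.
CYP1A2 (19%) and the residual 26% are unaffected.
New clearance relative to baseline: 0.2035 + 0.19 + 0.26 = 0.6535.
New average steady-state concentration = baseline ÷ relative clearance = 31.3 / 0.6535 = 47.9 mg/L.

47.9 mg/L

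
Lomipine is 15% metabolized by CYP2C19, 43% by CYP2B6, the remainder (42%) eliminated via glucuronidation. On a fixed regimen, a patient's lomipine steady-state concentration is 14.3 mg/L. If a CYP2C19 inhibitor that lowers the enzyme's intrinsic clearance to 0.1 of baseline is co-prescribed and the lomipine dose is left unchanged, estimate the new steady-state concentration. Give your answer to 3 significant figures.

16.5 mg/L

The CYP2C19 pathway (15% of clearance) drops to 0.1× activity: 0.15 × 0.1 = 0.015.
CYP2B6 (43%) and the residual 42% are unaffected.
Relative clearance = 0.015 + 0.43 + 0.42 = 0.865.
New steady-state concentration = baseline ÷ relative clearance = 14.3 / 0.865 = 16.5 mg/L.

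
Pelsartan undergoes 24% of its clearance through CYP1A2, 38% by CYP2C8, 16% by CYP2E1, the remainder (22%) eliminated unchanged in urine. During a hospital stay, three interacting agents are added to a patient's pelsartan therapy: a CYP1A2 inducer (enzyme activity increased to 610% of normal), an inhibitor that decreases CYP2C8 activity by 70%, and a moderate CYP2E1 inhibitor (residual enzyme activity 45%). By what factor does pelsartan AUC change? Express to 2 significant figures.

CYP1A2: 0.24 × 6.1 = 1.464
CYP2C8: 0.38 × 0.3 = 0.114
CYP2E1: 0.16 × 0.45 = 0.072
Other: 0.22 (unchanged)
New clearance relative to baseline: 1.464 + 0.114 + 0.072 + 0.22 = 1.87.
Net AUC ratio = 1 / 1.87 = 0.53.

0.53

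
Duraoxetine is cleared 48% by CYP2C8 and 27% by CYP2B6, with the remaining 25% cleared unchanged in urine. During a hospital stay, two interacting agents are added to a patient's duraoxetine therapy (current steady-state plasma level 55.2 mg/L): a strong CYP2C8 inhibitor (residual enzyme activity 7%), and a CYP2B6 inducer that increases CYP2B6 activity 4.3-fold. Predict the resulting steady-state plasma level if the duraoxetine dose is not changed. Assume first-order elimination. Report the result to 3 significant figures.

38.2 mg/L

The CYP2C8 pathway (48% of clearance) is reduced to 0.07× activity: 0.48 × 0.07 = 0.0336.
The CYP2B6 pathway (27% of clearance) increases to 4.3× activity: 0.27 × 4.3 = 1.161.
Non-CYP routes (25%) are unchanged.
CL_new/CL_old = 0.0336 + 1.161 + 0.25 = 1.4446.
Steady-state plasma level ∝ 1/CL: new value = 55.2 / 1.4446 = 38.2 mg/L.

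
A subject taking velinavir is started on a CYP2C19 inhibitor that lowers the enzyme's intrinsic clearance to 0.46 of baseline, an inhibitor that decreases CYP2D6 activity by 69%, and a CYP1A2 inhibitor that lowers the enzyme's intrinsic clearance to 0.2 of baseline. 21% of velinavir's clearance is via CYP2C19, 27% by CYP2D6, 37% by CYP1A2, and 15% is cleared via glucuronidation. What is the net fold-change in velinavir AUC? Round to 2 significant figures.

2.5

The CYP2C19 pathway (21% of clearance) falls to 0.46× activity: 0.21 × 0.46 = 0.0966.
The CYP2D6 pathway (27% of clearance) drops to 0.31× activity: 0.27 × 0.31 = 0.0837.
The CYP1A2 pathway (37% of clearance) drops to 0.2× activity: 0.37 × 0.2 = 0.074.
Non-CYP routes (15%) are unchanged.
New clearance relative to baseline: 0.0966 + 0.0837 + 0.074 + 0.15 = 0.4043.
Because AUC varies inversely with clearance, the combined effect is 1 / 0.4043 = 2.5.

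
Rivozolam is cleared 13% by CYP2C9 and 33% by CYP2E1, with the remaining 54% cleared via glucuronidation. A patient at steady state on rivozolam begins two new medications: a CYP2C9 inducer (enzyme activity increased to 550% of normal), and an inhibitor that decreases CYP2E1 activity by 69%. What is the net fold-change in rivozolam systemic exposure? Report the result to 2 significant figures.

The CYP2C9 pathway (13% of clearance) is boosted to 5.5× activity: 0.13 × 5.5 = 0.715.
The CYP2E1 pathway (33% of clearance) is reduced to 0.31× activity: 0.33 × 0.31 = 0.1023.
The remaining 54% of clearance is unaffected.
New clearance relative to baseline: 0.715 + 0.1023 + 0.54 = 1.3573.
Because systemic exposure varies inversely with clearance, the combined effect is 1 / 1.3573 = 0.74.

0.74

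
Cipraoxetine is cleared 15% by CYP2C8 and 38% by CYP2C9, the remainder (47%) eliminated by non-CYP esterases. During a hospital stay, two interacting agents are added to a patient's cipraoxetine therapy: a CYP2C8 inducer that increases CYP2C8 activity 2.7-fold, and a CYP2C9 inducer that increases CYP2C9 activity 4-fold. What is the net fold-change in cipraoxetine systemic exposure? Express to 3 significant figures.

0.418

The CYP2C8 pathway (15% of clearance) rises to 2.7× activity: 0.15 × 2.7 = 0.405.
The CYP2C9 pathway (38% of clearance) is boosted to 4× activity: 0.38 × 4 = 1.52.
Non-CYP routes (47%) are unchanged.
Relative clearance = 0.405 + 1.52 + 0.47 = 2.395.
Because systemic exposure varies inversely with clearance, the combined effect is 1 / 2.395 = 0.418.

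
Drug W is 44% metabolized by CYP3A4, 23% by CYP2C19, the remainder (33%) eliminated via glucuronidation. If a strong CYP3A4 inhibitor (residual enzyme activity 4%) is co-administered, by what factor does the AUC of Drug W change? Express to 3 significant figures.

The CYP3A4 pathway (44% of clearance) falls to 0.04× activity: 0.44 × 0.04 = 0.0176.
CYP2C19 (23%) and the residual 33% are unaffected.
CL_new/CL_old = 0.0176 + 0.23 + 0.33 = 0.5776.
Since AUC ∝ 1/CL, the ratio is 1 / 0.5776 = 1.73.

1.73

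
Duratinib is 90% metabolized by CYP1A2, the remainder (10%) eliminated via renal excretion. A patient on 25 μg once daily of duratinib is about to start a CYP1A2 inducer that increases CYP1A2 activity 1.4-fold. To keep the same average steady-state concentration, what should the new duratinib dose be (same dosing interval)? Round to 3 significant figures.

The CYP1A2 pathway (90% of clearance) increases to 1.4× activity: 0.9 × 1.4 = 1.26.
The remaining 10% of clearance is unaffected.
New clearance relative to baseline: 1.26 + 0.1 = 1.36.
Css,avg = (dose rate)/CL, so holding Css fixed requires dose ∝ CL: 25 × 1.36 = 34.0 μg.

34.0 μg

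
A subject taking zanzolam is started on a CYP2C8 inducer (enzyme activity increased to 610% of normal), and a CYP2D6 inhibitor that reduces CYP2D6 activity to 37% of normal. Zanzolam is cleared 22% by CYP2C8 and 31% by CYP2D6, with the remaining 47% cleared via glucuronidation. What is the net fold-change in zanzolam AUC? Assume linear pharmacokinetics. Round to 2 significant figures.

CYP2C8: 0.22 × 6.1 = 1.342
CYP2D6: 0.31 × 0.37 = 0.1147
Other: 0.47 (unchanged)
Relative clearance = 1.342 + 0.1147 + 0.47 = 1.9267.
AUC ∝ 1/CL: fold-change = 1 / 1.9267 = 0.52.

0.52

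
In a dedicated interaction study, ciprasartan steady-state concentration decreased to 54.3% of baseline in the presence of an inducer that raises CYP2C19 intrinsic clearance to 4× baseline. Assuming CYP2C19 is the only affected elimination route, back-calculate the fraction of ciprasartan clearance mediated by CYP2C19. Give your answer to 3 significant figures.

Let fm be the CYP2C19 fraction. New clearance relative to baseline = fm × 4 + (1 − fm).
Steady-state concentration ratio = 1 / (new CL fraction), so new CL fraction = 1 / 0.543 = 1.842.
fm × 4 + 1 − fm = 1.842  ⇒  fm × (4 − 1) = 0.8416  ⇒  fm = 0.281.

0.281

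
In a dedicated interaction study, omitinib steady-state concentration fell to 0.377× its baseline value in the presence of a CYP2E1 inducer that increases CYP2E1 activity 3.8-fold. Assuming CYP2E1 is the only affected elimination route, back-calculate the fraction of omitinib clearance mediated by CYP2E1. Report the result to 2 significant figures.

Call the CYP2E1 fraction fm. After the interaction, CL_new/CL_old = fm × 3.8 + (1 − fm).
Steady-state concentration ratio = 1 / (new CL fraction), so new CL fraction = 1 / 0.377 = 2.653.
fm × 3.8 + 1 − fm = 2.653  ⇒  fm × (3.8 − 1) = 1.653  ⇒  fm = 0.59.

0.59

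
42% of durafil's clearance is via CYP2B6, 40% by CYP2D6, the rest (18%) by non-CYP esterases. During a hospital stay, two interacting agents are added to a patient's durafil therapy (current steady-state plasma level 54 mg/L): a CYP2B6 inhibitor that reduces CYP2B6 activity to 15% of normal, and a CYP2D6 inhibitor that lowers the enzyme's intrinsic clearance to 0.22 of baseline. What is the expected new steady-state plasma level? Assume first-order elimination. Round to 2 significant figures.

1.6 × 10² mg/L

The CYP2B6 pathway (42% of clearance) falls to 0.15× activity: 0.42 × 0.15 = 0.063.
The CYP2D6 pathway (40% of clearance) is reduced to 0.22× activity: 0.4 × 0.22 = 0.088.
Non-CYP routes (18%) are unchanged.
Relative clearance = 0.063 + 0.088 + 0.18 = 0.331.
New steady-state plasma level = 54 / 0.331 = 1.6 × 10² mg/L (concentration scales inversely with clearance).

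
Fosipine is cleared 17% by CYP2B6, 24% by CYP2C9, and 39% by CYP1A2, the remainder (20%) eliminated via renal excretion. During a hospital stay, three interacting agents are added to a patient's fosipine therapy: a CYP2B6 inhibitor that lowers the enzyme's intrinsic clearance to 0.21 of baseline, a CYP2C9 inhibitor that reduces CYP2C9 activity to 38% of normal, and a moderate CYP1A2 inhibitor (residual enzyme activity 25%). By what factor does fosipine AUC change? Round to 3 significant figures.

The CYP2B6 pathway (17% of clearance) is reduced to 0.21× activity: 0.17 × 0.21 = 0.0357.
The CYP2C9 pathway (24% of clearance) drops to 0.38× activity: 0.24 × 0.38 = 0.0912.
The CYP1A2 pathway (39% of clearance) falls to 0.25× activity: 0.39 × 0.25 = 0.0975.
The remaining 20% of clearance is unaffected.
CL_new/CL_old = 0.0357 + 0.0912 + 0.0975 + 0.2 = 0.4244.
Net AUC ratio = 1 / 0.4244 = 2.36.

2.36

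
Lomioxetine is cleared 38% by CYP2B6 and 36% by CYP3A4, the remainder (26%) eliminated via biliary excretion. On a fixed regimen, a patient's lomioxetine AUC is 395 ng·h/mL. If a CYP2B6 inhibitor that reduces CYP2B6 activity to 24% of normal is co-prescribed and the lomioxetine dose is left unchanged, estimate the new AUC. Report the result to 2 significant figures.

5.6 × 10² ng·h/mL

The CYP2B6 pathway (38% of clearance) drops to 0.24× activity: 0.38 × 0.24 = 0.0912.
CYP3A4 (36%) and the residual 26% are unaffected.
CL_new/CL_old = 0.0912 + 0.36 + 0.26 = 0.7112.
With dosing unchanged, AUC scales as 1/CL: 395 / 0.7112 = 5.6 × 10² ng·h/mL.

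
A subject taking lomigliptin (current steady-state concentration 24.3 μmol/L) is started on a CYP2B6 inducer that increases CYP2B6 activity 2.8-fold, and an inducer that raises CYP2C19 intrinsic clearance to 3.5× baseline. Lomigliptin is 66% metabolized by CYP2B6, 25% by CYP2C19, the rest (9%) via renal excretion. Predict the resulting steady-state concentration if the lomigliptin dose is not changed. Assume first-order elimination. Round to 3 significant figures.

8.64 μmol/L

The CYP2B6 pathway (66% of clearance) is boosted to 2.8× activity: 0.66 × 2.8 = 1.848.
The CYP2C19 pathway (25% of clearance) rises to 3.5× activity: 0.25 × 3.5 = 0.875.
The remaining 9% of clearance is unaffected.
CL_new/CL_old = 1.848 + 0.875 + 0.09 = 2.813.
Steady-state concentration ∝ 1/CL: new value = 24.3 / 2.813 = 8.64 μmol/L.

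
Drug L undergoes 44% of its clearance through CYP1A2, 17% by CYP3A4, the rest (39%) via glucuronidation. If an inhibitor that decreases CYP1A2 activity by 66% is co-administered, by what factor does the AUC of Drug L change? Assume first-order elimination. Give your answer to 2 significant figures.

1.4

The CYP1A2 pathway (44% of clearance) is reduced to 0.34× activity: 0.44 × 0.34 = 0.1496.
CYP3A4 (17%) and the residual 39% are unaffected.
New clearance relative to baseline: 0.1496 + 0.17 + 0.39 = 0.7096.
Since AUC ∝ 1/CL, the ratio is 1 / 0.7096 = 1.4.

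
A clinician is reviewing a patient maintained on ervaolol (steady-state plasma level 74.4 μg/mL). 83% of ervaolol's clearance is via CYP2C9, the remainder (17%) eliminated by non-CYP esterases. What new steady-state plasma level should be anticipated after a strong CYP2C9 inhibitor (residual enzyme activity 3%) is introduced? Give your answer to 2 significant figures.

3.8 × 10² μg/mL

CYP2C9: 0.83 × 0.03 = 0.0249
Other: 0.17 (unchanged)
CL_new/CL_old = 0.0249 + 0.17 = 0.1949.
New steady-state plasma level = baseline ÷ relative clearance = 74.4 / 0.1949 = 3.8 × 10² μg/mL.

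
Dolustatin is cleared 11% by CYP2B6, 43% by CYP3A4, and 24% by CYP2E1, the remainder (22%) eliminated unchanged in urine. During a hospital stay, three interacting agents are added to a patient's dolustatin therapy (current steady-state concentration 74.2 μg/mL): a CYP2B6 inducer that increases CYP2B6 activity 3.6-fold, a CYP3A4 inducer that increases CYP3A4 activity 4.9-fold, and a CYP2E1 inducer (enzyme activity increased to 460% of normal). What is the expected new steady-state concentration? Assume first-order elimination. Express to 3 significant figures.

The CYP2B6 pathway (11% of clearance) is boosted to 3.6× activity: 0.11 × 3.6 = 0.396.
The CYP3A4 pathway (43% of clearance) is boosted to 4.9× activity: 0.43 × 4.9 = 2.107.
The CYP2E1 pathway (24% of clearance) rises to 4.6× activity: 0.24 × 4.6 = 1.104.
Non-CYP routes (22%) are unchanged.
CL_new/CL_old = 0.396 + 2.107 + 1.104 + 0.22 = 3.827.
Dividing the baseline by the relative clearance: 74.2 / 3.827 = 19.4 μg/mL.

19.4 μg/mL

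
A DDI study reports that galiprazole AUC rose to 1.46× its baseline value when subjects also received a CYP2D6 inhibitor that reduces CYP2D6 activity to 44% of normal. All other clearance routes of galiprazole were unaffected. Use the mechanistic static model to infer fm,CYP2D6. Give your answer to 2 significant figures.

Call the CYP2D6 fraction fm. After the interaction, CL_new/CL_old = fm × 0.44 + (1 − fm).
AUC ratio = 1 / (new CL fraction), so new CL fraction = 1 / 1.46 = 0.6849.
fm × 0.44 + 1 − fm = 0.6849  ⇒  fm × (0.44 − 1) = −0.3151  ⇒  fm = 0.56.

0.56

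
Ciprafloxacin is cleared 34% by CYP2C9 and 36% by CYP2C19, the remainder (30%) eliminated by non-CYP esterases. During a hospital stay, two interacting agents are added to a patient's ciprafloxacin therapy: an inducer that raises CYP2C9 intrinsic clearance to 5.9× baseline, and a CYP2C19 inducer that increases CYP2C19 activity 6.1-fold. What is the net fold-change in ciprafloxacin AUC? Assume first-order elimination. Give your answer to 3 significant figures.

The CYP2C9 pathway (34% of clearance) rises to 5.9× activity: 0.34 × 5.9 = 2.006.
The CYP2C19 pathway (36% of clearance) rises to 6.1× activity: 0.36 × 6.1 = 2.196.
Non-CYP routes (30%) are unchanged.
CL_new/CL_old = 2.006 + 2.196 + 0.3 = 4.502.
AUC ∝ 1/CL: fold-change = 1 / 4.502 = 0.222.

0.222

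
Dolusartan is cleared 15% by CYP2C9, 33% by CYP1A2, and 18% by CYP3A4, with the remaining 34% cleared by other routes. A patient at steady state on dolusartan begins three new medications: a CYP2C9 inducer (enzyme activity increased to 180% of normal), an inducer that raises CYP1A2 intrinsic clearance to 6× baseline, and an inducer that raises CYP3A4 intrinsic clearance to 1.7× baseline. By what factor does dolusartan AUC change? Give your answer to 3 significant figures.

0.345

The CYP2C9 pathway (15% of clearance) increases to 1.8× activity: 0.15 × 1.8 = 0.27.
The CYP1A2 pathway (33% of clearance) is boosted to 6× activity: 0.33 × 6 = 1.98.
The CYP3A4 pathway (18% of clearance) is boosted to 1.7× activity: 0.18 × 1.7 = 0.306.
Non-CYP routes (34%) are unchanged.
Relative clearance = 0.27 + 1.98 + 0.306 + 0.34 = 2.896.
AUC ∝ 1/CL: fold-change = 1 / 2.896 = 0.345.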